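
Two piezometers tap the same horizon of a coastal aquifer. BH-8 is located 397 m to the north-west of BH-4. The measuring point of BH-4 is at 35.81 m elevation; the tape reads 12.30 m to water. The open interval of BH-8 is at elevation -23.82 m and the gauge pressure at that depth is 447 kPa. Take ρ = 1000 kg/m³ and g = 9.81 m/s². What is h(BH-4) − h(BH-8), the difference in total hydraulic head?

Total head at BH-4: h = 35.81 − 12.30 = 23.51 m.
Pressure head at BH-8: ψ = P/(ρg) = 447×1000 / (1000 × 9.81) = 45.57 m.
Total head at BH-8: h = z + ψ = -23.82 + 45.57 = 21.75 m.
Head difference: h(BH-4) − h(BH-8) = 23.51 − 21.75 = 1.76 m.

Δh ≈ 1.76 m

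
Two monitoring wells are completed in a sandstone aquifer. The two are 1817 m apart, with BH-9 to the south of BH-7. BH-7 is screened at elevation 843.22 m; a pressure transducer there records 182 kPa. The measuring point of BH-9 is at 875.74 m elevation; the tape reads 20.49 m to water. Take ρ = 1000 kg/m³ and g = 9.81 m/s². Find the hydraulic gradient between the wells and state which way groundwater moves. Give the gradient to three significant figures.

i ≈ 0.00359; groundwater flows toward the south

Pressure head at BH-7: ψ = P/(ρg) = 182×1000 / (1000 × 9.81) = 18.55 m.
Total head at BH-7: h = z + ψ = 843.22 + 18.55 = 861.77 m.
Total head at BH-9: h = 875.74 − 20.49 = 855.25 m.
Head difference: h(BH-7) − h(BH-9) = 861.77 − 855.25 = 6.52 m.
Hydraulic gradient: i = |Δh| / L = 6.52 / 1817 = 0.00359.
Flow is from higher to lower head: from BH-7 toward BH-9, i.e. toward the south.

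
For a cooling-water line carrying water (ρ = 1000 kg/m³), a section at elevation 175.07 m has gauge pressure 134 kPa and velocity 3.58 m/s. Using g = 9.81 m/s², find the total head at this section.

h ≈ 189.38 m

Pressure head ψ = P/(ρg) = 134×1000 / (1000 × 9.81) = 13.66 m.
Velocity head = v²/(2g) = 3.58² / (2 × 9.81) = 0.653 m.
h = z + ψ + v²/(2g) = 175.07 + 13.66 + 0.653 = 189.38 m.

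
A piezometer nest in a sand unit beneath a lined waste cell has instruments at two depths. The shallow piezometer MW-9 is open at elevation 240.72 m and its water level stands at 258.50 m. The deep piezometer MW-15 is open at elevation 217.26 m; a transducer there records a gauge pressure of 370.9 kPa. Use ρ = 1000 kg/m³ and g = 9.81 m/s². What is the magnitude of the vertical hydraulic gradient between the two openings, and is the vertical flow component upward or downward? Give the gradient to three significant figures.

|i_v| ≈ 0.146; vertical flow is downward

Total head at MW-9: h = 258.50 m (water level in the standpipe).
Pressure head at MW-15: ψ = P/(ρg) = 370.9×1000 / (1000 × 9.81) = 37.81 m.
Total head at MW-15: h = z + ψ = 217.26 + 37.81 = 255.07 m.
Δh = h(MW-9) − h(MW-15) = 258.50 − 255.07 = 3.43 m.
Vertical separation Δz = 240.72 − 217.26 = 23.46 m.
|i_v| = |Δh| / Δz = 3.43 / 23.46 = 0.146.
Head is higher in the shallow piezometer, so vertical flow is downward (recharge condition).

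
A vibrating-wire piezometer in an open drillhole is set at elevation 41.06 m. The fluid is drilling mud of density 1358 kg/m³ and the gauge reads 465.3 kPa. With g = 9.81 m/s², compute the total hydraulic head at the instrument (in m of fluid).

ψ = P/(ρg) = 465.3×1000 / (1358 × 9.81) = 34.93 m.
h = z + ψ = 41.06 + 34.93 = 75.99 m.

h ≈ 75.99 m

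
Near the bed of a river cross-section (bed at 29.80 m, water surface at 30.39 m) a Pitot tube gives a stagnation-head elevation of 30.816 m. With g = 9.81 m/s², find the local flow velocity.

v ≈ 2.89 m/s

Near the bed, under hydrostatic conditions, the piezometric head (z + ψ) equals the free-surface elevation, 30.39 m.
Velocity head = total − piezometric = 30.816 − 30.39 = 0.426 m.
v = √(2g·h_v) = √(2 × 9.81 × 0.426) = 2.89 m/s.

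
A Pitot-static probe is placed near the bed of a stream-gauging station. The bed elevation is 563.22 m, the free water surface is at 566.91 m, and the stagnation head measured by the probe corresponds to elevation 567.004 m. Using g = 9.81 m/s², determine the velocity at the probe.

Near the bed, under hydrostatic conditions, the piezometric head (z + ψ) equals the free-surface elevation, 566.91 m.
Velocity head = total − piezometric = 567.004 − 566.91 = 0.094 m.
v = √(2g·h_v) = √(2 × 9.81 × 0.094) = 1.36 m/s.

v ≈ 1.36 m/s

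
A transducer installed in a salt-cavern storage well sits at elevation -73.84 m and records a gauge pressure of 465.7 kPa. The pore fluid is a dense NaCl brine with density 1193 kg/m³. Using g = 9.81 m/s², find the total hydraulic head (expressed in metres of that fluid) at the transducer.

ψ = P/(ρg) = 465.7×1000 / (1193 × 9.81) = 39.79 m.
h = z + ψ = -73.84 + 39.79 = -34.05 m.

h ≈ -34.05 m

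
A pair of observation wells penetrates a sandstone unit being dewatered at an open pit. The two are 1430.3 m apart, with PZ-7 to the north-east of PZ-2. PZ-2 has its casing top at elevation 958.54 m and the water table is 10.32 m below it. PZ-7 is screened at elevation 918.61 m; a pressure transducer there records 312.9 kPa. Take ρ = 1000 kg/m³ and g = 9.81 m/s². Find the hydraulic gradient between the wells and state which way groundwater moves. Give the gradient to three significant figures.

i ≈ 0.00160; groundwater flows toward the south-west

Total head at PZ-2: h = 958.54 − 10.32 = 948.22 m.
Pressure head at PZ-7: ψ = P/(ρg) = 312.9×1000 / (1000 × 9.81) = 31.90 m.
Total head at PZ-7: h = z + ψ = 918.61 + 31.90 = 950.51 m.
Head difference: h(PZ-2) − h(PZ-7) = 948.22 − 950.51 = -2.29 m.
Hydraulic gradient: i = |Δh| / L = 2.29 / 1430.3 = 0.00160.
Flow is from higher to lower head: from PZ-7 toward PZ-2, i.e. toward the south-west.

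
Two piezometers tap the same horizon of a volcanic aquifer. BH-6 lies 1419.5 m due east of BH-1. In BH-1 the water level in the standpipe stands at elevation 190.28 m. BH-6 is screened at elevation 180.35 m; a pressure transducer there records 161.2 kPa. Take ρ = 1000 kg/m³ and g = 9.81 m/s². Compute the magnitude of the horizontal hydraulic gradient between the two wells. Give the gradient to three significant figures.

Total head at BH-1: h = 190.28 m (water level in the piezometer is the total head).
Pressure head at BH-6: ψ = P/(ρg) = 161.2×1000 / (1000 × 9.81) = 16.43 m.
Total head at BH-6: h = z + ψ = 180.35 + 16.43 = 196.78 m.
Head difference: h(BH-1) − h(BH-6) = 190.28 − 196.78 = -6.50 m.
Hydraulic gradient: i = |Δh| / L = 6.50 / 1419.5 = 0.00458.

i ≈ 0.00458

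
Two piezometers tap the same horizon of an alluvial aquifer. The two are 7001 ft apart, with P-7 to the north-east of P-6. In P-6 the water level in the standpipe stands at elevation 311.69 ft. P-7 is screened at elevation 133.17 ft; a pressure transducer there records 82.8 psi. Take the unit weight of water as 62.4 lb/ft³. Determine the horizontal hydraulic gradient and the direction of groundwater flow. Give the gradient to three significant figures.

i ≈ 0.00179; groundwater flows toward the south-west

Total head at P-6: h = 311.69 ft (water level in the piezometer is the total head).
Pressure head at P-7: ψ = 144·P/γ = 144 × 82.8 / 62.4 = 191.08 ft.
Total head at P-7: h = z + ψ = 133.17 + 191.08 = 324.25 ft.
Head difference: h(P-6) − h(P-7) = 311.69 − 324.25 = -12.56 ft.
Hydraulic gradient: i = |Δh| / L = 12.56 / 7001 = 0.00179.
Flow is from higher to lower head: from P-7 toward P-6, i.e. toward the south-west.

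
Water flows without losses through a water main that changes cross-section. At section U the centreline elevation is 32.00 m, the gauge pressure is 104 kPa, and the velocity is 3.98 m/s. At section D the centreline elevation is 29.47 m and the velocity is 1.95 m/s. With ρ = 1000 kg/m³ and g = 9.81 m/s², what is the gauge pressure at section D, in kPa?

P₂ ≈ 135 kPa

Pressure head at U: ψ₁ = P₁/(ρg) = 104×1000 / (1000 × 9.81) = 10.60 m.
Velocity heads: v₁²/2g = 3.98²/19.62 = 0.807 m; v₂²/2g = 1.95²/19.62 = 0.194 m.
Total head H = z₁ + ψ₁ + v₁²/2g = 32.00 + 10.60 + 0.807 = 43.41 m.
ψ₂ = H − z₂ − v₂²/2g = 43.41 − 29.47 − 0.194 = 13.75 m.
P₂ = ρgψ₂ = 1000 × 9.81 × 13.75 ≈ 135 kPa.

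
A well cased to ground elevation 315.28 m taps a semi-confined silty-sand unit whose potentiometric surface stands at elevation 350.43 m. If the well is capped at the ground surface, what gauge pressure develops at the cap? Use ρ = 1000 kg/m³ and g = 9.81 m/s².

Head above the cap: Δh = 350.43 − 315.28 = 35.15 m.
P = ρgΔh = 1000 × 9.81 × 35.15 = 344822 Pa ≈ 345 kPa.

P ≈ 345 kPa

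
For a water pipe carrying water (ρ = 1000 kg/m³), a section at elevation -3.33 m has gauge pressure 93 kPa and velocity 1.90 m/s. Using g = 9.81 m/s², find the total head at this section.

Pressure head ψ = P/(ρg) = 93×1000 / (1000 × 9.81) = 9.48 m.
Velocity head = v²/(2g) = 1.90² / (2 × 9.81) = 0.184 m.
h = z + ψ + v²/(2g) = -3.33 + 9.48 + 0.184 = 6.33 m.

h ≈ 6.33 m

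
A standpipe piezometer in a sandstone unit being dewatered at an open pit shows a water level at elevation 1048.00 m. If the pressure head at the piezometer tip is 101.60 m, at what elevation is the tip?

z = h − ψ = 1048.00 − 101.60 = 946.40 m.

z ≈ 946.40 m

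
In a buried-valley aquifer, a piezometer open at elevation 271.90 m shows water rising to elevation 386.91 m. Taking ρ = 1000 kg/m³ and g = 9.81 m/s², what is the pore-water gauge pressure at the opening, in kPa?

Pressure head ψ = h − z = 386.91 − 271.90 = 115.01 m.
P = ρgψ = 1000 × 9.81 × 115.01 = 1128248 Pa ≈ 1130 kPa.

P ≈ 1130 kPa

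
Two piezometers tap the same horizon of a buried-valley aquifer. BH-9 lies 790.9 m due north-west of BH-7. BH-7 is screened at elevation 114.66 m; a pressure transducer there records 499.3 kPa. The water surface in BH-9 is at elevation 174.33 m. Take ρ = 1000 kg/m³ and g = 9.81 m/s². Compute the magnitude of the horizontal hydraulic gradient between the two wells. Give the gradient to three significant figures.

i ≈ 0.0111

Pressure head at BH-7: ψ = P/(ρg) = 499.3×1000 / (1000 × 9.81) = 50.90 m.
Total head at BH-7: h = z + ψ = 114.66 + 50.90 = 165.56 m.
Total head at BH-9: h = 174.33 m (water level in the piezometer is the total head).
Head difference: h(BH-7) − h(BH-9) = 165.56 − 174.33 = -8.77 m.
Hydraulic gradient: i = |Δh| / L = 8.77 / 790.9 = 0.0111.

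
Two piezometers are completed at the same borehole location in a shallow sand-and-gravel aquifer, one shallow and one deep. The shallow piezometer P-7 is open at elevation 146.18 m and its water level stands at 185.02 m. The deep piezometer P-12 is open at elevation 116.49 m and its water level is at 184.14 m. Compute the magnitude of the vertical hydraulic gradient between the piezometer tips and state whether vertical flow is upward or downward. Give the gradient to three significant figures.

|i_v| ≈ 0.0296; vertical flow is downward

Total head at P-7: h = 185.02 m (water level in the standpipe).
Total head at P-12: h = 184.14 m.
Δh = h(P-7) − h(P-12) = 185.02 − 184.14 = 0.88 m.
Vertical separation Δz = 146.18 − 116.49 = 29.69 m.
|i_v| = |Δh| / Δz = 0.88 / 29.69 = 0.0296.
Head is higher in the shallow piezometer, so vertical flow is downward (recharge condition).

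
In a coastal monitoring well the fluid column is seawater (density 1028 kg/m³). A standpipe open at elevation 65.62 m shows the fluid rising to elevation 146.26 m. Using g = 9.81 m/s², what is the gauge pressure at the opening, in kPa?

Pressure head ψ = h − z = 146.26 − 65.62 = 80.64 m.
P = ρgψ = 1028 × 9.81 × 80.64 = 813229 Pa ≈ 813 kPa.

P ≈ 813 kPa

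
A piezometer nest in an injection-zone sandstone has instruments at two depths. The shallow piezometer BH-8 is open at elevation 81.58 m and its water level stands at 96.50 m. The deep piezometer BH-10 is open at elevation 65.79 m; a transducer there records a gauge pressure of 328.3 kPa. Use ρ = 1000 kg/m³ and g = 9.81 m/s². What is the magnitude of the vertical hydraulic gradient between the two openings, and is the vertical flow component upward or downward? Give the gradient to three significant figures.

Total head at BH-8: h = 96.50 m (water level in the standpipe).
Pressure head at BH-10: ψ = P/(ρg) = 328.3×1000 / (1000 × 9.81) = 33.47 m.
Total head at BH-10: h = z + ψ = 65.79 + 33.47 = 99.26 m.
Δh = h(BH-8) − h(BH-10) = 96.50 − 99.26 = -2.76 m.
Vertical separation Δz = 81.58 − 65.79 = 15.79 m.
|i_v| = |Δh| / Δz = 2.76 / 15.79 = 0.175.
Head is higher in the deep piezometer, so vertical flow is upward (discharge condition).

|i_v| ≈ 0.175; vertical flow is upward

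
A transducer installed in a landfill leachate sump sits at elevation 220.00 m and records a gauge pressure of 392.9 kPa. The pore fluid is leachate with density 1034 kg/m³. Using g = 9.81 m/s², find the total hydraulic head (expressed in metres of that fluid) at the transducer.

h ≈ 258.73 m

ψ = P/(ρg) = 392.9×1000 / (1034 × 9.81) = 38.73 m.
h = z + ψ = 220.00 + 38.73 = 258.73 m.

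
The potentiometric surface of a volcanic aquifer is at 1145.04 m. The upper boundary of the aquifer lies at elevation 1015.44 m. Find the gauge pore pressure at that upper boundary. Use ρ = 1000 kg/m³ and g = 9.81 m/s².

P ≈ 1270 kPa

Pressure head at the aquifer top: ψ = h − z = 1145.04 − 1015.44 = 129.60 m.
P = ρgψ = 1000 × 9.81 × 129.60 = 1271376 Pa ≈ 1270 kPa.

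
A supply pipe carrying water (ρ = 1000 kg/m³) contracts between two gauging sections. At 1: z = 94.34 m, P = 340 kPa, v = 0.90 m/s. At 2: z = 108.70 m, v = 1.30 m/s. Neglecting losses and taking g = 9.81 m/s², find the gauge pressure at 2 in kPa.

Pressure head at 1: ψ₁ = P₁/(ρg) = 340×1000 / (1000 × 9.81) = 34.66 m.
Velocity heads: v₁²/2g = 0.90²/19.62 = 0.041 m; v₂²/2g = 1.30²/19.62 = 0.086 m.
Total head H = z₁ + ψ₁ + v₁²/2g = 94.34 + 34.66 + 0.041 = 129.04 m.
ψ₂ = H − z₂ − v₂²/2g = 129.04 − 108.70 − 0.086 = 20.25 m.
P₂ = ρgψ₂ = 1000 × 9.81 × 20.25 ≈ 199 kPa.

P₂ ≈ 199 kPa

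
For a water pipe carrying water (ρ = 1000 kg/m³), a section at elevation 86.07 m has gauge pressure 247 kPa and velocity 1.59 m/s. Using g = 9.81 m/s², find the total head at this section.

h ≈ 111.38 m

Pressure head ψ = P/(ρg) = 247×1000 / (1000 × 9.81) = 25.18 m.
Velocity head = v²/(2g) = 1.59² / (2 × 9.81) = 0.129 m.
h = z + ψ + v²/(2g) = 86.07 + 25.18 + 0.129 = 111.38 m.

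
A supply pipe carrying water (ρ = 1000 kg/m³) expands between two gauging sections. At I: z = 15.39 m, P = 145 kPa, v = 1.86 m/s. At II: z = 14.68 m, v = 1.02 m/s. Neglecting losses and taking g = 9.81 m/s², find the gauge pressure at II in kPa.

Pressure head at I: ψ₁ = P₁/(ρg) = 145×1000 / (1000 × 9.81) = 14.78 m.
Velocity heads: v₁²/2g = 1.86²/19.62 = 0.176 m; v₂²/2g = 1.02²/19.62 = 0.053 m.
Total head H = z₁ + ψ₁ + v₁²/2g = 15.39 + 14.78 + 0.176 = 30.35 m.
ψ₂ = H − z₂ − v₂²/2g = 30.35 − 14.68 − 0.053 = 15.62 m.
P₂ = ρgψ₂ = 1000 × 9.81 × 15.62 ≈ 153 kPa.

P₂ ≈ 153 kPa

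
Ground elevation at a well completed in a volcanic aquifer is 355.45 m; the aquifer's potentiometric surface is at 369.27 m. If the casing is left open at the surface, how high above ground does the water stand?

Water rises to the potentiometric surface, so the rise above ground = 369.27 − 355.45 = 13.82 m.

≈ 13.82 m above ground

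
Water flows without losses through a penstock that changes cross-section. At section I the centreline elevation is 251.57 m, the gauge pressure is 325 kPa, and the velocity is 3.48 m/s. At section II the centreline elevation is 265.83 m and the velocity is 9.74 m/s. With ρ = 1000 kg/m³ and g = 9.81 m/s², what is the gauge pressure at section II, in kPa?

P₂ ≈ 144 kPa

Pressure head at I: ψ₁ = P₁/(ρg) = 325×1000 / (1000 × 9.81) = 33.13 m.
Velocity heads: v₁²/2g = 3.48²/19.62 = 0.617 m; v₂²/2g = 9.74²/19.62 = 4.835 m.
Total head H = z₁ + ψ₁ + v₁²/2g = 251.57 + 33.13 + 0.617 = 285.32 m.
ψ₂ = H − z₂ − v₂²/2g = 285.32 − 265.83 − 4.835 = 14.66 m.
P₂ = ρgψ₂ = 1000 × 9.81 × 14.66 ≈ 144 kPa.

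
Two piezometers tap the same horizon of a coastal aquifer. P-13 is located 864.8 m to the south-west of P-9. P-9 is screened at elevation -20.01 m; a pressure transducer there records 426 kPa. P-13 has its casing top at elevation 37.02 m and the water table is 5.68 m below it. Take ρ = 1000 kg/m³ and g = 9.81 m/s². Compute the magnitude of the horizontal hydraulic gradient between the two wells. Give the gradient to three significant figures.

i ≈ 0.00916

Pressure head at P-9: ψ = P/(ρg) = 426×1000 / (1000 × 9.81) = 43.43 m.
Total head at P-9: h = z + ψ = -20.01 + 43.43 = 23.42 m.
Total head at P-13: h = 37.02 − 5.68 = 31.34 m.
Head difference: h(P-9) − h(P-13) = 23.42 − 31.34 = -7.92 m.
Hydraulic gradient: i = |Δh| / L = 7.92 / 864.8 = 0.00916.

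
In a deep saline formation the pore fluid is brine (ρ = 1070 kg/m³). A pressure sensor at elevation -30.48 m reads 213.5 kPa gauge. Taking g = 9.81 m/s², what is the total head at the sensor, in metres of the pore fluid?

h ≈ -10.14 m

ψ = P/(ρg) = 213.5×1000 / (1070 × 9.81) = 20.34 m.
h = z + ψ = -30.48 + 20.34 = -10.14 m.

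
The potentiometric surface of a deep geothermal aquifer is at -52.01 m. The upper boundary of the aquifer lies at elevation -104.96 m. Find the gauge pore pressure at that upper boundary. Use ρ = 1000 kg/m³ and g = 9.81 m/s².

P ≈ 519 kPa

Pressure head at the aquifer top: ψ = h − z = -52.01 − (-104.96) = 52.95 m.
P = ρgψ = 1000 × 9.81 × 52.95 = 519439 Pa ≈ 519 kPa.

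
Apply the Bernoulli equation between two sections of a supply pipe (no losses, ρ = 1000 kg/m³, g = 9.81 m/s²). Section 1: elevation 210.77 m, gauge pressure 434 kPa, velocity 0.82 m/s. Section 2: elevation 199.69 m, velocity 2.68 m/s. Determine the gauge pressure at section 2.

P₂ ≈ 539 kPa

Pressure head at 1: ψ₁ = P₁/(ρg) = 434×1000 / (1000 × 9.81) = 44.24 m.
Velocity heads: v₁²/2g = 0.82²/19.62 = 0.034 m; v₂²/2g = 2.68²/19.62 = 0.366 m.
Total head H = z₁ + ψ₁ + v₁²/2g = 210.77 + 44.24 + 0.034 = 255.04 m.
ψ₂ = H − z₂ − v₂²/2g = 255.04 − 199.69 − 0.366 = 54.98 m.
P₂ = ρgψ₂ = 1000 × 9.81 × 54.98 ≈ 539 kPa.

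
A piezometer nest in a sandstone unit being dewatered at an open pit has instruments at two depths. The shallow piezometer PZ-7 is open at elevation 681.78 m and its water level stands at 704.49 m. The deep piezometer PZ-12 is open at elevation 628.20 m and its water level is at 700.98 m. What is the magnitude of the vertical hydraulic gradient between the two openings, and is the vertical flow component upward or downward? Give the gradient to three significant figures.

Total head at PZ-7: h = 704.49 m (water level in the standpipe).
Total head at PZ-12: h = 700.98 m.
Δh = h(PZ-7) − h(PZ-12) = 704.49 − 700.98 = 3.51 m.
Vertical separation Δz = 681.78 − 628.20 = 53.58 m.
|i_v| = |Δh| / Δz = 3.51 / 53.58 = 0.0655.
Head is higher in the shallow piezometer, so vertical flow is downward (recharge condition).

|i_v| ≈ 0.0655; vertical flow is downward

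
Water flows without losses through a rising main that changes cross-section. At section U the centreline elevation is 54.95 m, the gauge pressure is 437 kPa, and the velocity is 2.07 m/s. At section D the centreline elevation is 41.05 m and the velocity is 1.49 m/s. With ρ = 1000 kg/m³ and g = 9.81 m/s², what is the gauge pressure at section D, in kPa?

P₂ ≈ 574 kPa

Pressure head at U: ψ₁ = P₁/(ρg) = 437×1000 / (1000 × 9.81) = 44.55 m.
Velocity heads: v₁²/2g = 2.07²/19.62 = 0.218 m; v₂²/2g = 1.49²/19.62 = 0.113 m.
Total head H = z₁ + ψ₁ + v₁²/2g = 54.95 + 44.55 + 0.218 = 99.72 m.
ψ₂ = H − z₂ − v₂²/2g = 99.72 − 41.05 − 0.113 = 58.56 m.
P₂ = ρgψ₂ = 1000 × 9.81 × 58.56 ≈ 574 kPa.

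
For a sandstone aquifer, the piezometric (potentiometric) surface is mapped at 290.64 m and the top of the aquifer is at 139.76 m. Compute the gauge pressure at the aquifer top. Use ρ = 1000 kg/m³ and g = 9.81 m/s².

P ≈ 1480 kPa

Pressure head at the aquifer top: ψ = h − z = 290.64 − 139.76 = 150.88 m.
P = ρgψ = 1000 × 9.81 × 150.88 = 1480133 Pa ≈ 1480 kPa.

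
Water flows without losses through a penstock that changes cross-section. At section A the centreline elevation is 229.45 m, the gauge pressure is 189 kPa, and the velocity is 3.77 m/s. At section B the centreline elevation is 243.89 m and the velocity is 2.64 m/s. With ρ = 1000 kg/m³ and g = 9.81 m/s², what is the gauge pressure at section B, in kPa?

P₂ ≈ 51.0 kPa

Pressure head at A: ψ₁ = P₁/(ρg) = 189×1000 / (1000 × 9.81) = 19.27 m.
Velocity heads: v₁²/2g = 3.77²/19.62 = 0.724 m; v₂²/2g = 2.64²/19.62 = 0.355 m.
Total head H = z₁ + ψ₁ + v₁²/2g = 229.45 + 19.27 + 0.724 = 249.44 m.
ψ₂ = H − z₂ − v₂²/2g = 249.44 − 243.89 − 0.355 = 5.20 m.
P₂ = ρgψ₂ = 1000 × 9.81 × 5.20 ≈ 51.0 kPa.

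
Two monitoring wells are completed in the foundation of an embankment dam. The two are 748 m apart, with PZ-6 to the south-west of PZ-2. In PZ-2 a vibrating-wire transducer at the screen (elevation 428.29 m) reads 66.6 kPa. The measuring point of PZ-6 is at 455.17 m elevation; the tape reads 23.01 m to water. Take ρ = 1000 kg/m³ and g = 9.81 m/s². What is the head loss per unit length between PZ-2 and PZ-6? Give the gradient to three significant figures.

i ≈ 0.00390 m/m

Pressure head at PZ-2: ψ = P/(ρg) = 66.6×1000 / (1000 × 9.81) = 6.79 m.
Total head at PZ-2: h = z + ψ = 428.29 + 6.79 = 435.08 m.
Total head at PZ-6: h = 455.17 − 23.01 = 432.16 m.
Head difference: h(PZ-2) − h(PZ-6) = 435.08 − 432.16 = 2.92 m.
Hydraulic gradient: i = |Δh| / L = 2.92 / 748 = 0.00390.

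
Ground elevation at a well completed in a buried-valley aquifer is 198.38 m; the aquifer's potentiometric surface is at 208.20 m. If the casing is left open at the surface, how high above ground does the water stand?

Water rises to the potentiometric surface, so the rise above ground = 208.20 − 198.38 = 9.82 m.

≈ 9.82 m above ground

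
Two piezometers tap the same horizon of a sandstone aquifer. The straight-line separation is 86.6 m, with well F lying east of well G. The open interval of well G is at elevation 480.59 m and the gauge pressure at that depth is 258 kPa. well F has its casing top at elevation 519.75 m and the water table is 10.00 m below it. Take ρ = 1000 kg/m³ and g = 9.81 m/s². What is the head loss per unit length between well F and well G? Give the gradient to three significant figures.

Pressure head at well G: ψ = P/(ρg) = 258×1000 / (1000 × 9.81) = 26.30 m.
Total head at well G: h = z + ψ = 480.59 + 26.30 = 506.89 m.
Total head at well F: h = 519.75 − 10.00 = 509.75 m.
Head difference: h(well G) − h(well F) = 506.89 − 509.75 = -2.86 m.
Hydraulic gradient: i = |Δh| / L = 2.86 / 86.6 = 0.0330.

i ≈ 0.0330 m/m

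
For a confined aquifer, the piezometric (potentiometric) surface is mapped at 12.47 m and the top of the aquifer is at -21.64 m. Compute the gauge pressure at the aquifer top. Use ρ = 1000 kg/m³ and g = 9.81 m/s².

P ≈ 335 kPa

Pressure head at the aquifer top: ψ = h − z = 12.47 − (-21.64) = 34.11 m.
P = ρgψ = 1000 × 9.81 × 34.11 = 334619 Pa ≈ 335 kPa.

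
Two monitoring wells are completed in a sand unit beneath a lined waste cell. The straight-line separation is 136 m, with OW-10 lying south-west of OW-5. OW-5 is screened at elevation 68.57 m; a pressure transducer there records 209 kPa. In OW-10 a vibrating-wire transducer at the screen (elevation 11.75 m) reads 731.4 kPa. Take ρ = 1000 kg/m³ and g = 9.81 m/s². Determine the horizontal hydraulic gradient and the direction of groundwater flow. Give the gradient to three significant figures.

i ≈ 0.0262; groundwater flows toward the south-west

Pressure head at OW-5: ψ = P/(ρg) = 209×1000 / (1000 × 9.81) = 21.30 m.
Total head at OW-5: h = z + ψ = 68.57 + 21.30 = 89.87 m.
Pressure head at OW-10: ψ = P/(ρg) = 731.4×1000 / (1000 × 9.81) = 74.56 m.
Total head at OW-10: h = z + ψ = 11.75 + 74.56 = 86.31 m.
Head difference: h(OW-5) − h(OW-10) = 89.87 − 86.31 = 3.56 m.
Hydraulic gradient: i = |Δh| / L = 3.56 / 136 = 0.0262.
Flow is from higher to lower head: from OW-5 toward OW-10, i.e. toward the south-west.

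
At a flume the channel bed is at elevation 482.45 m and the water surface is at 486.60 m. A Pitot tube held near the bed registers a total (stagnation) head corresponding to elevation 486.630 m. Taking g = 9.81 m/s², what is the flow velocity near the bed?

v ≈ 0.767 m/s

Near the bed, under hydrostatic conditions, the piezometric head (z + ψ) equals the free-surface elevation, 486.60 m.
Velocity head = total − piezometric = 486.630 − 486.60 = 0.030 m.
v = √(2g·h_v) = √(2 × 9.81 × 0.030) = 0.767 m/s.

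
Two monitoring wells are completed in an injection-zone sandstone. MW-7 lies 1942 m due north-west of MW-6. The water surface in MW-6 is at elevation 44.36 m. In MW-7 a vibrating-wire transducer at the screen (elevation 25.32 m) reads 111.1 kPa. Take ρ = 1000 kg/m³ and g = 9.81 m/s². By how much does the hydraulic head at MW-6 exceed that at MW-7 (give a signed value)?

Total head at MW-6: h = 44.36 m (water level in the piezometer is the total head).
Pressure head at MW-7: ψ = P/(ρg) = 111.1×1000 / (1000 × 9.81) = 11.33 m.
Total head at MW-7: h = z + ψ = 25.32 + 11.33 = 36.65 m.
Head difference: h(MW-6) − h(MW-7) = 44.36 − 36.65 = 7.71 m.

Δh ≈ 7.71 m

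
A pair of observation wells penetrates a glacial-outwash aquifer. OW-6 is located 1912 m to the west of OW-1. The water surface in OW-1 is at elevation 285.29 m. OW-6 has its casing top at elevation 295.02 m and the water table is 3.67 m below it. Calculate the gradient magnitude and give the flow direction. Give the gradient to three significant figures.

Total head at OW-1: h = 285.29 m (water level in the piezometer is the total head).
Total head at OW-6: h = 295.02 − 3.67 = 291.35 m.
Head difference: h(OW-1) − h(OW-6) = 285.29 − 291.35 = -6.06 m.
Hydraulic gradient: i = |Δh| / L = 6.06 / 1912 = 0.00317.
Flow is from higher to lower head: from OW-6 toward OW-1, i.e. toward the east.

i ≈ 0.00317; groundwater flows toward the east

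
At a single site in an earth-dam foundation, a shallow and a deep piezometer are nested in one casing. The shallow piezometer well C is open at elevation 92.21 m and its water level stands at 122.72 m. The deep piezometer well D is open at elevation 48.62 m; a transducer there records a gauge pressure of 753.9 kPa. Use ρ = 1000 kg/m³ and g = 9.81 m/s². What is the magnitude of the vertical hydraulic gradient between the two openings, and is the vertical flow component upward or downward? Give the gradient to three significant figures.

Total head at well C: h = 122.72 m (water level in the standpipe).
Pressure head at well D: ψ = P/(ρg) = 753.9×1000 / (1000 × 9.81) = 76.85 m.
Total head at well D: h = z + ψ = 48.62 + 76.85 = 125.47 m.
Δh = h(well C) − h(well D) = 122.72 − 125.47 = -2.75 m.
Vertical separation Δz = 92.21 − 48.62 = 43.59 m.
|i_v| = |Δh| / Δz = 2.75 / 43.59 = 0.0631.
Head is higher in the deep piezometer, so vertical flow is upward (discharge condition).

|i_v| ≈ 0.0631; vertical flow is upward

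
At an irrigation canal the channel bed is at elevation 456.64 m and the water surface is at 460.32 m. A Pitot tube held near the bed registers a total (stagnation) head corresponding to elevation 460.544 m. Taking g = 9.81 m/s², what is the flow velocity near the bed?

v ≈ 2.10 m/s

Near the bed, under hydrostatic conditions, the piezometric head (z + ψ) equals the free-surface elevation, 460.32 m.
Velocity head = total − piezometric = 460.544 − 460.32 = 0.224 m.
v = √(2g·h_v) = √(2 × 9.81 × 0.224) = 2.10 m/s.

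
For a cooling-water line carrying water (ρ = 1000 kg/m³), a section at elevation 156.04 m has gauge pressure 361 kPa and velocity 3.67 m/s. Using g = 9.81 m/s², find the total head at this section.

Pressure head ψ = P/(ρg) = 361×1000 / (1000 × 9.81) = 36.80 m.
Velocity head = v²/(2g) = 3.67² / (2 × 9.81) = 0.686 m.
h = z + ψ + v²/(2g) = 156.04 + 36.80 + 0.686 = 193.53 m.

h ≈ 193.53 m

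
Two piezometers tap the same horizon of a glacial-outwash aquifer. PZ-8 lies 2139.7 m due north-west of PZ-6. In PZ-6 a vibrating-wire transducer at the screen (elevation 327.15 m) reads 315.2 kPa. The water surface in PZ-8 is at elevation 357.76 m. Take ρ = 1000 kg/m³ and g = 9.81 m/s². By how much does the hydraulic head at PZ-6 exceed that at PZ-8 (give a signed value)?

Δh ≈ 1.52 m

Pressure head at PZ-6: ψ = P/(ρg) = 315.2×1000 / (1000 × 9.81) = 32.13 m.
Total head at PZ-6: h = z + ψ = 327.15 + 32.13 = 359.28 m.
Total head at PZ-8: h = 357.76 m (water level in the piezometer is the total head).
Head difference: h(PZ-6) − h(PZ-8) = 359.28 − 357.76 = 1.52 m.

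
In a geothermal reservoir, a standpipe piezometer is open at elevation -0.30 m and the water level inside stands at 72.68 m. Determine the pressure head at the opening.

ψ ≈ 72.98 m

Total head h = 72.68 m (the water-surface elevation in the piezometer).
Pressure head ψ = h − z = 72.68 − (-0.30) = 72.98 m.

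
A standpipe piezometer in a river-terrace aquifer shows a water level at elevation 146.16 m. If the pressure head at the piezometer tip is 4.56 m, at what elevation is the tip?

z = h − ψ = 146.16 − 4.56 = 141.60 m.

z ≈ 141.60 m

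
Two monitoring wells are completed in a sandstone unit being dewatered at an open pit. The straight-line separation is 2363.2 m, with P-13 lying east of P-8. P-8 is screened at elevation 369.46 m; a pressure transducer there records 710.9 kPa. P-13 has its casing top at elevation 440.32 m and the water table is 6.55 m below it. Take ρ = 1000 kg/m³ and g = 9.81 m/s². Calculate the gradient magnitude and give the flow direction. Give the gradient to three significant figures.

Pressure head at P-8: ψ = P/(ρg) = 710.9×1000 / (1000 × 9.81) = 72.47 m.
Total head at P-8: h = z + ψ = 369.46 + 72.47 = 441.93 m.
Total head at P-13: h = 440.32 − 6.55 = 433.77 m.
Head difference: h(P-8) − h(P-13) = 441.93 − 433.77 = 8.16 m.
Hydraulic gradient: i = |Δh| / L = 8.16 / 2363.2 = 0.00345.
Flow is from higher to lower head: from P-8 toward P-13, i.e. toward the east.

i ≈ 0.00345; groundwater flows toward the east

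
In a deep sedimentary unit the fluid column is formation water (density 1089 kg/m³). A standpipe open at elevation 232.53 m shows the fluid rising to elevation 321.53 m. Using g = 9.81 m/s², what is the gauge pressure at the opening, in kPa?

P ≈ 951 kPa

Pressure head ψ = h − z = 321.53 − 232.53 = 89.00 m.
P = ρgψ = 1089 × 9.81 × 89.00 = 950795 Pa ≈ 951 kPa.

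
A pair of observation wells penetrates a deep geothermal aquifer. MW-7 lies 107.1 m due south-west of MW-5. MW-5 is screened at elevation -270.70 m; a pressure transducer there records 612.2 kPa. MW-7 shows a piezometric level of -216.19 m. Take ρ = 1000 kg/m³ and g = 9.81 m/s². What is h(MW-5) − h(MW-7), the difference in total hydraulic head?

Pressure head at MW-5: ψ = P/(ρg) = 612.2×1000 / (1000 × 9.81) = 62.41 m.
Total head at MW-5: h = z + ψ = -270.70 + 62.41 = -208.29 m.
Total head at MW-7: h = -216.19 m (water level in the piezometer is the total head).
Head difference: h(MW-5) − h(MW-7) = -208.29 − (-216.19) = 7.90 m.

Δh ≈ 7.90 m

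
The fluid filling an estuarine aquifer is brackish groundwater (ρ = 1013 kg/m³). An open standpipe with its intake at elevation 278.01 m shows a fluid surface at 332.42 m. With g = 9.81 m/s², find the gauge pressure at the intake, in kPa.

Pressure head ψ = h − z = 332.42 − 278.01 = 54.41 m.
P = ρgψ = 1013 × 9.81 × 54.41 = 540701 Pa ≈ 541 kPa.

P ≈ 541 kPa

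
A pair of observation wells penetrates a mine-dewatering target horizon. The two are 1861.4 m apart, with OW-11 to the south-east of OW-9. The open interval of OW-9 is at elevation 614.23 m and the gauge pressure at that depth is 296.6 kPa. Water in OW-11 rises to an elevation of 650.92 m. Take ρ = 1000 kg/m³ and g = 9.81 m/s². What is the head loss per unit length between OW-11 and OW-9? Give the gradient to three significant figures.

Pressure head at OW-9: ψ = P/(ρg) = 296.6×1000 / (1000 × 9.81) = 30.23 m.
Total head at OW-9: h = z + ψ = 614.23 + 30.23 = 644.46 m.
Total head at OW-11: h = 650.92 m (water level in the piezometer is the total head).
Head difference: h(OW-9) − h(OW-11) = 644.46 − 650.92 = -6.46 m.
Hydraulic gradient: i = |Δh| / L = 6.46 / 1861.4 = 0.00347.

i ≈ 0.00347 m/m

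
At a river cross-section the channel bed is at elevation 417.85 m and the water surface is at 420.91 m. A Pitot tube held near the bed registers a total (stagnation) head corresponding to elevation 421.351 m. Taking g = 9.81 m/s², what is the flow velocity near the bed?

Near the bed, under hydrostatic conditions, the piezometric head (z + ψ) equals the free-surface elevation, 420.91 m.
Velocity head = total − piezometric = 421.351 − 420.91 = 0.441 m.
v = √(2g·h_v) = √(2 × 9.81 × 0.441) = 2.94 m/s.

v ≈ 2.94 m/s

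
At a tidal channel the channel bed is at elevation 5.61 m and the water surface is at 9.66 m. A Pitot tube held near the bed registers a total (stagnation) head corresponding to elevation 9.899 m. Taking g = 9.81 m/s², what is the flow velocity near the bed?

v ≈ 2.17 m/s

Near the bed, under hydrostatic conditions, the piezometric head (z + ψ) equals the free-surface elevation, 9.66 m.
Velocity head = total − piezometric = 9.899 − 9.66 = 0.239 m.
v = √(2g·h_v) = √(2 × 9.81 × 0.239) = 2.17 m/s.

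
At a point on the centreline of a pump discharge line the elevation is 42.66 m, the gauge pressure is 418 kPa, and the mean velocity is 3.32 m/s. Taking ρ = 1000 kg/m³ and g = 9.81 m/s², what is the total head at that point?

h ≈ 85.83 m

Pressure head ψ = P/(ρg) = 418×1000 / (1000 × 9.81) = 42.61 m.
Velocity head = v²/(2g) = 3.32² / (2 × 9.81) = 0.562 m.
h = z + ψ + v²/(2g) = 42.66 + 42.61 + 0.562 = 85.83 m.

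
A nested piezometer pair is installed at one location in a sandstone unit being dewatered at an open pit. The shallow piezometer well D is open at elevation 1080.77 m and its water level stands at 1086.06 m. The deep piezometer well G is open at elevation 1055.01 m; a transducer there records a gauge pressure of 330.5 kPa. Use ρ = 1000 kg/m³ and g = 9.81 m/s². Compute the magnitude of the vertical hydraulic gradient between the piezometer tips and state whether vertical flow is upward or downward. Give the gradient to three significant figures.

|i_v| ≈ 0.102; vertical flow is upward

Total head at well D: h = 1086.06 m (water level in the standpipe).
Pressure head at well G: ψ = P/(ρg) = 330.5×1000 / (1000 × 9.81) = 33.69 m.
Total head at well G: h = z + ψ = 1055.01 + 33.69 = 1088.70 m.
Δh = h(well D) − h(well G) = 1086.06 − 1088.70 = -2.64 m.
Vertical separation Δz = 1080.77 − 1055.01 = 25.76 m.
|i_v| = |Δh| / Δz = 2.64 / 25.76 = 0.102.
Head is higher in the deep piezometer, so vertical flow is upward (discharge condition).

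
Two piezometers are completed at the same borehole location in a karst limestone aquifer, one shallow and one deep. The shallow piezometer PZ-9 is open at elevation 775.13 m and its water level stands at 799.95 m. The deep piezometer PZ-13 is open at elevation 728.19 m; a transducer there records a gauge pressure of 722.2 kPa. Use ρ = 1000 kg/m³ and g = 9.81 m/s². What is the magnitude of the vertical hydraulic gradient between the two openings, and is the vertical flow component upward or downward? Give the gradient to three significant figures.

|i_v| ≈ 0.0396; vertical flow is upward

Total head at PZ-9: h = 799.95 m (water level in the standpipe).
Pressure head at PZ-13: ψ = P/(ρg) = 722.2×1000 / (1000 × 9.81) = 73.62 m.
Total head at PZ-13: h = z + ψ = 728.19 + 73.62 = 801.81 m.
Δh = h(PZ-9) − h(PZ-13) = 799.95 − 801.81 = -1.86 m.
Vertical separation Δz = 775.13 − 728.19 = 46.94 m.
|i_v| = |Δh| / Δz = 1.86 / 46.94 = 0.0396.
Head is higher in the deep piezometer, so vertical flow is upward (discharge condition).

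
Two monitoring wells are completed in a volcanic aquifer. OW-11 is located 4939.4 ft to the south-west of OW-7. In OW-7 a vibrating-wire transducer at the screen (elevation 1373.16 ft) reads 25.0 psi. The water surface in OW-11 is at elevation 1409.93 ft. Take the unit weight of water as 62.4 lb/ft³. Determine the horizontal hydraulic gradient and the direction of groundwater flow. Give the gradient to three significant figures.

Pressure head at OW-7: ψ = 144·P/γ = 144 × 25.0 / 62.4 = 57.69 ft.
Total head at OW-7: h = z + ψ = 1373.16 + 57.69 = 1430.85 ft.
Total head at OW-11: h = 1409.93 ft (water level in the piezometer is the total head).
Head difference: h(OW-7) − h(OW-11) = 1430.85 − 1409.93 = 20.92 ft.
Hydraulic gradient: i = |Δh| / L = 20.92 / 4939.4 = 0.00424.
Flow is from higher to lower head: from OW-7 toward OW-11, i.e. toward the south-west.

i ≈ 0.00424; groundwater flows toward the south-west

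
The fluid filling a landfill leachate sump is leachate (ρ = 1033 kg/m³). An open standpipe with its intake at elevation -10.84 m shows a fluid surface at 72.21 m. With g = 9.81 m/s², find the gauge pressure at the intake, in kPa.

Pressure head ψ = h − z = 72.21 − (-10.84) = 83.05 m.
P = ρgψ = 1033 × 9.81 × 83.05 = 841606 Pa ≈ 842 kPa.

P ≈ 842 kPa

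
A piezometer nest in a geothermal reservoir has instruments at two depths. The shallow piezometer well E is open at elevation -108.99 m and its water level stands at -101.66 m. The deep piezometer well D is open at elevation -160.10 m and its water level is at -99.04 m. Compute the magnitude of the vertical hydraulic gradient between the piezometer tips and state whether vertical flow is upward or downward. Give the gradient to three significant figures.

|i_v| ≈ 0.0513; vertical flow is upward

Total head at well E: h = -101.66 m (water level in the standpipe).
Total head at well D: h = -99.04 m.
Δh = h(well E) − h(well D) = -101.66 − (-99.04) = -2.62 m.
Vertical separation Δz = -108.99 − (-160.10) = 51.11 m.
|i_v| = |Δh| / Δz = 2.62 / 51.11 = 0.0513.
Head is higher in the deep piezometer, so vertical flow is upward (discharge condition).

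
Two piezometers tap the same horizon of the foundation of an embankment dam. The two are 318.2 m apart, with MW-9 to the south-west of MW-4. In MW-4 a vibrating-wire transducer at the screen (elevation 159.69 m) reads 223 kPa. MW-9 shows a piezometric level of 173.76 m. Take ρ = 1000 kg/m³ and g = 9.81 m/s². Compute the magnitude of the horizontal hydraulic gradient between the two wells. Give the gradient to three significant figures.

Pressure head at MW-4: ψ = P/(ρg) = 223×1000 / (1000 × 9.81) = 22.73 m.
Total head at MW-4: h = z + ψ = 159.69 + 22.73 = 182.42 m.
Total head at MW-9: h = 173.76 m (water level in the piezometer is the total head).
Head difference: h(MW-4) − h(MW-9) = 182.42 − 173.76 = 8.66 m.
Hydraulic gradient: i = |Δh| / L = 8.66 / 318.2 = 0.0272.

i ≈ 0.0272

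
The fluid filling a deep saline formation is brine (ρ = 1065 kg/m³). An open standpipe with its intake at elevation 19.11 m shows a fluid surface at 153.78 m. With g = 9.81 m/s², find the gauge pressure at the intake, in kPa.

P ≈ 1410 kPa

Pressure head ψ = h − z = 153.78 − 19.11 = 134.67 m.
P = ρgψ = 1065 × 9.81 × 134.67 = 1406985 Pa ≈ 1410 kPa.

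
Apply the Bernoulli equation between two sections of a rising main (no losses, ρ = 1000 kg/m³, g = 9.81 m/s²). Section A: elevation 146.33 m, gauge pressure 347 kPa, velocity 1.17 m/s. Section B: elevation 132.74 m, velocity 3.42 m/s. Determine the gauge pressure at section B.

Pressure head at A: ψ₁ = P₁/(ρg) = 347×1000 / (1000 × 9.81) = 35.37 m.
Velocity heads: v₁²/2g = 1.17²/19.62 = 0.070 m; v₂²/2g = 3.42²/19.62 = 0.596 m.
Total head H = z₁ + ψ₁ + v₁²/2g = 146.33 + 35.37 + 0.070 = 181.77 m.
ψ₂ = H − z₂ − v₂²/2g = 181.77 − 132.74 − 0.596 = 48.43 m.
P₂ = ρgψ₂ = 1000 × 9.81 × 48.43 ≈ 475 kPa.

P₂ ≈ 475 kPa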